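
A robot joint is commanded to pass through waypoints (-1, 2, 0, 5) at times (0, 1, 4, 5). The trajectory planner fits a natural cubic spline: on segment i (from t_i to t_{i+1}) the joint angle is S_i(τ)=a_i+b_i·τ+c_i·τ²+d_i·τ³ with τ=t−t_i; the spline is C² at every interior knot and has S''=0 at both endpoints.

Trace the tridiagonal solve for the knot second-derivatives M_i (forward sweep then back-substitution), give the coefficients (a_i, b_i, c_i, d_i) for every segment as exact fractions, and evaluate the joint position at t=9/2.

  seg 0: a=-1 b=634/165 c=0 d=-139/165
  seg 1: a=2 b=217/165 c=-139/55 d=28/45
  seg 2: a=0 b=487/165 c=169/55 d=-169/165
S(9/2) = 931/440

Δ: Δ0=3, Δ1=-2/3, Δ2=5
row 1: diag=8, rhs=-22; c'=3/8, d'=-11/4
row 2: denom=8−3·3/8=55/8; d'=(34−3·-11/4)/(55/8)=338/55
back: M2=338/55
back: M1=-11/4−3/8·338/55=-278/55
M: M0=0, M1=-278/55, M2=338/55, M3=0
seg 0: a=-1, c=M0/2=0, d=(M1−M0)/(6·1)=-139/165, b=Δ0−h0·(2M0+M1)/6=634/165
seg 1: a=2, c=M1/2=-139/55, d=(M2−M1)/(6·3)=28/45, b=Δ1−h1·(2M1+M2)/6=217/165
seg 2: a=0, c=M2/2=169/55, d=(M3−M2)/(6·1)=-169/165, b=Δ2−h2·(2M2+M3)/6=487/165
t_q=9/2 → seg 2, τ=1/2; S=0+487/165·τ+169/55·τ²+-169/165·τ³=931/440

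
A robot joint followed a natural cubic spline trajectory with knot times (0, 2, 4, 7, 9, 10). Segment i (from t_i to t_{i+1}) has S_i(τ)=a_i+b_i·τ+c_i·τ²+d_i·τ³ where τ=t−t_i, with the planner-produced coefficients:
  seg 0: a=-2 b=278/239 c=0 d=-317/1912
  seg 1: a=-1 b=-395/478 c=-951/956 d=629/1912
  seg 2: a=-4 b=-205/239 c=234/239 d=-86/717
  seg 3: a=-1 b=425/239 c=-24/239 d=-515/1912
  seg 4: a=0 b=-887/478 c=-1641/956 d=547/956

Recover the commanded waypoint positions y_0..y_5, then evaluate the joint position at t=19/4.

y_0=-2 y_1=-1 y_2=-4 y_3=-1 y_4=0 y_5=-3
S(19/4) = -31687/7648

y_0 = S_0(0) = a_0 = -2
y_1 = S_1(0) = a_1 = -1
y_2 = S_2(0) = a_2 = -4
y_3 = S_3(0) = a_3 = -1
y_4 = S_4(0) = a_4 = 0
y_5 = S_4(1) = -3
t_q=19/4 is in segment 2 (τ=3/4); S_2(τ)=-31687/7648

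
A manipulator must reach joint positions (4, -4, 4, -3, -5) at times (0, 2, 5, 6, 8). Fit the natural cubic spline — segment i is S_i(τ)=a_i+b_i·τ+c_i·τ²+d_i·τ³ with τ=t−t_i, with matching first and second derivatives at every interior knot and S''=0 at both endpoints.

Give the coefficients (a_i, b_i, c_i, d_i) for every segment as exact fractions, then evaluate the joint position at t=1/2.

Δ: Δ0=-4, Δ1=8/3, Δ2=-7, Δ3=-1
row 1: diag=10, rhs=40; c'=3/10, d'=4
row 2: denom=8−3·3/10=71/10; d'=(-58−3·4)/(71/10)=-700/71
row 3: denom=6−1·10/71=416/71; d'=(36−1·-700/71)/(416/71)=407/52
back: M3=407/52
back: M2=-700/71−10/71·407/52=-285/26
back: M1=4−3/10·-285/26=379/52
M: M0=0, M1=379/52, M2=-285/26, M3=407/52, M4=0
seg 0: a=4, c=M0/2=0, d=(M1−M0)/(6·2)=379/624, b=Δ0−h0·(2M0+M1)/6=-1003/156
seg 1: a=-4, c=M1/2=379/104, d=(M2−M1)/(6·3)=-73/72, b=Δ1−h1·(2M1+M2)/6=67/78
seg 2: a=4, c=M2/2=-285/52, d=(M3−M2)/(6·1)=977/312, b=Δ2−h2·(2M2+M3)/6=-1451/312
seg 3: a=-3, c=M3/2=407/104, d=(M4−M3)/(6·2)=-407/624, b=Δ3−h3·(2M3+M4)/6=-485/78
t_q=1/2 → seg 0, τ=1/2; S=4+-1003/156·τ+0·τ²+379/624·τ³=1433/1664

  seg 0: a=4 b=-1003/156 c=0 d=379/624
  seg 1: a=-4 b=67/78 c=379/104 d=-73/72
  seg 2: a=4 b=-1451/312 c=-285/52 d=977/312
  seg 3: a=-3 b=-485/78 c=407/104 d=-407/624
S(1/2) = 1433/1664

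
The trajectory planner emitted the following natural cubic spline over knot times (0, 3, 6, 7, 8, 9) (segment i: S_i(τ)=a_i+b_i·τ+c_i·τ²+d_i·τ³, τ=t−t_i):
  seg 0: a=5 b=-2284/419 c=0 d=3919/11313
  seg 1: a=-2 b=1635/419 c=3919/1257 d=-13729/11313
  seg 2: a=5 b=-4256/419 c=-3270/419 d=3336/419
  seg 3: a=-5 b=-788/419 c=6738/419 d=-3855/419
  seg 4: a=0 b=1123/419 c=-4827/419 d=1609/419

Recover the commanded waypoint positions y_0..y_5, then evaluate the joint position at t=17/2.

y_0 = S_0(0) = a_0 = 5
y_1 = S_1(0) = a_1 = -2
y_2 = S_2(0) = a_2 = 5
y_3 = S_3(0) = a_3 = -5
y_4 = S_4(0) = a_4 = 0
y_5 = S_4(1) = -5
t_q=17/2 is in segment 4 (τ=1/2); S_4(τ)=-3553/3352

y_0=5 y_1=-2 y_2=5 y_3=-5 y_4=0 y_5=-5
S(17/2) = -3553/3352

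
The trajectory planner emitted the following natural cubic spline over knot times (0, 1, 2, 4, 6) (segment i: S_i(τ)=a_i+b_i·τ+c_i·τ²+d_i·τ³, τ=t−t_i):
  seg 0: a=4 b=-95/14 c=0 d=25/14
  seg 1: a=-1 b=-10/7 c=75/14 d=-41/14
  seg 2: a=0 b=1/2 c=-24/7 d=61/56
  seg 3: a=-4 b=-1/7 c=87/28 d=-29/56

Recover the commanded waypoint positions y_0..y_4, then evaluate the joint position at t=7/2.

y_0=4 y_1=-1 y_2=0 y_3=-4 y_4=4
S(7/2) = -1473/448

y_0 = S_0(0) = a_0 = 4
y_1 = S_1(0) = a_1 = -1
y_2 = S_2(0) = a_2 = 0
y_3 = S_3(0) = a_3 = -4
y_4 = S_3(2) = 4
t_q=7/2 is in segment 2 (τ=3/2); S_2(τ)=-1473/448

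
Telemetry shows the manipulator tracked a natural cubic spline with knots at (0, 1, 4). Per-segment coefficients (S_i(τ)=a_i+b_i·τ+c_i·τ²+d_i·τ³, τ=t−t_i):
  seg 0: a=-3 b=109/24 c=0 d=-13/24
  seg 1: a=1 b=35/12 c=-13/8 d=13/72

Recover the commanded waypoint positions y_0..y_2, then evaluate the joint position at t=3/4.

y_0=-3 y_1=1 y_2=0
S(3/4) = 91/512

y_0 = S_0(0) = a_0 = -3
y_1 = S_1(0) = a_1 = 1
y_2 = S_1(3) = 0
t_q=3/4 is in segment 0 (τ=3/4); S_0(τ)=91/512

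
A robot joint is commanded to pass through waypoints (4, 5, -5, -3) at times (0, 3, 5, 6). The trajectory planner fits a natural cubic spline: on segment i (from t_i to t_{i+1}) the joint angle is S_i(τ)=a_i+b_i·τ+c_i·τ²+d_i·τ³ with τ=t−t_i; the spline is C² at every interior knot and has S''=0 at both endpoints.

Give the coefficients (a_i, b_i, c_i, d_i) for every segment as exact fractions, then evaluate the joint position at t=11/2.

  seg 0: a=4 b=235/84 c=0 d=-23/84
  seg 1: a=5 b=-193/42 c=-69/28 d=95/84
  seg 2: a=-5 b=-37/42 c=121/28 d=-121/84
S(11/2) = -1017/224

Δ: Δ0=1/3, Δ1=-5, Δ2=2
row 1: diag=10, rhs=-32; c'=1/5, d'=-16/5
row 2: denom=6−2·1/5=28/5; d'=(42−2·-16/5)/(28/5)=121/14
back: M2=121/14
back: M1=-16/5−1/5·121/14=-69/14
M: M0=0, M1=-69/14, M2=121/14, M3=0
seg 0: a=4, c=M0/2=0, d=(M1−M0)/(6·3)=-23/84, b=Δ0−h0·(2M0+M1)/6=235/84
seg 1: a=5, c=M1/2=-69/28, d=(M2−M1)/(6·2)=95/84, b=Δ1−h1·(2M1+M2)/6=-193/42
seg 2: a=-5, c=M2/2=121/28, d=(M3−M2)/(6·1)=-121/84, b=Δ2−h2·(2M2+M3)/6=-37/42
t_q=11/2 → seg 2, τ=1/2; S=-5+-37/42·τ+121/28·τ²+-121/84·τ³=-1017/224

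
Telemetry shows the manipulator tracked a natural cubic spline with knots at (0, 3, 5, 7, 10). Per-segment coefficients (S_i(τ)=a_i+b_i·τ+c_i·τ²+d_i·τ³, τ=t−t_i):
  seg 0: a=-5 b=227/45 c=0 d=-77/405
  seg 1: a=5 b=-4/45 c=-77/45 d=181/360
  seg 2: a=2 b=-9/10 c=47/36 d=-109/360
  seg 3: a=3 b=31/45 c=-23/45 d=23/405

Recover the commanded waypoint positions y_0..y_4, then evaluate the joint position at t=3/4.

y_0=-5 y_1=5 y_2=2 y_3=3 y_4=2
S(3/4) = -83/64

y_0 = S_0(0) = a_0 = -5
y_1 = S_1(0) = a_1 = 5
y_2 = S_2(0) = a_2 = 2
y_3 = S_3(0) = a_3 = 3
y_4 = S_3(3) = 2
t_q=3/4 is in segment 0 (τ=3/4); S_0(τ)=-83/64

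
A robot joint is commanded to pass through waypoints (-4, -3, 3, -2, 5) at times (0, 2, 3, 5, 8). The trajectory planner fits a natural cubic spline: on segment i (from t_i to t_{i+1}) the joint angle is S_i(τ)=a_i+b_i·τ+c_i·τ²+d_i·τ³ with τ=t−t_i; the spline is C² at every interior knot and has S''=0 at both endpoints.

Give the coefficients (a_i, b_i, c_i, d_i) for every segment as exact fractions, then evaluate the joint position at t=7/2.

  seg 0: a=-4 b=-1927/978 c=0 d=302/489
  seg 1: a=-3 b=5321/978 c=604/163 d=-3077/978
  seg 2: a=3 b=1669/489 c=-1869/326 d=5431/3912
  seg 3: a=-2 b=-2797/978 c=1693/652 d=-1693/5868
S(7/2) = 35957/10432

Δ: Δ0=1/2, Δ1=6, Δ2=-5/2, Δ3=7/3
row 1: diag=6, rhs=33; c'=1/6, d'=11/2
row 2: denom=6−1·1/6=35/6; d'=(-51−1·11/2)/(35/6)=-339/35
row 3: denom=10−2·12/35=326/35; d'=(29−2·-339/35)/(326/35)=1693/326
back: M3=1693/326
back: M2=-339/35−12/35·1693/326=-1869/163
back: M1=11/2−1/6·-1869/163=1208/163
M: M0=0, M1=1208/163, M2=-1869/163, M3=1693/326, M4=0
seg 0: a=-4, c=M0/2=0, d=(M1−M0)/(6·2)=302/489, b=Δ0−h0·(2M0+M1)/6=-1927/978
seg 1: a=-3, c=M1/2=604/163, d=(M2−M1)/(6·1)=-3077/978, b=Δ1−h1·(2M1+M2)/6=5321/978
seg 2: a=3, c=M2/2=-1869/326, d=(M3−M2)/(6·2)=5431/3912, b=Δ2−h2·(2M2+M3)/6=1669/489
seg 3: a=-2, c=M3/2=1693/652, d=(M4−M3)/(6·3)=-1693/5868, b=Δ3−h3·(2M3+M4)/6=-2797/978
t_q=7/2 → seg 2, τ=1/2; S=3+1669/489·τ+-1869/326·τ²+5431/3912·τ³=35957/10432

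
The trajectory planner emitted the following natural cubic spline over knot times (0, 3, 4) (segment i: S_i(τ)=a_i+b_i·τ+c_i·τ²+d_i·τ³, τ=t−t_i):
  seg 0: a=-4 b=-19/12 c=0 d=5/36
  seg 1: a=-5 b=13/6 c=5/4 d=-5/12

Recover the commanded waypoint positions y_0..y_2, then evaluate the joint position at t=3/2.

y_0=-4 y_1=-5 y_2=-2
S(3/2) = -189/32

y_0 = S_0(0) = a_0 = -4
y_1 = S_1(0) = a_1 = -5
y_2 = S_1(1) = -2
t_q=3/2 is in segment 0 (τ=3/2); S_0(τ)=-189/32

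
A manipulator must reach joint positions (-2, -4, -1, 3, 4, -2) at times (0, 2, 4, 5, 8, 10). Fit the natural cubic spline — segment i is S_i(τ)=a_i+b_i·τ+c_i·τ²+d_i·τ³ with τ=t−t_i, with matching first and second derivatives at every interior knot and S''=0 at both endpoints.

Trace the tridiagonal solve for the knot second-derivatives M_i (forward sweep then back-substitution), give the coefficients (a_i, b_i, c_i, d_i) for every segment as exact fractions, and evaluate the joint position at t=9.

Δ: Δ0=-1, Δ1=3/2, Δ2=4, Δ3=1/3, Δ4=-3
row 1: diag=8, rhs=15; c'=1/4, d'=15/8
row 2: denom=6−2·1/4=11/2; d'=(15−2·15/8)/(11/2)=45/22
row 3: denom=8−1·2/11=86/11; d'=(-22−1·45/22)/(86/11)=-529/172
row 4: denom=10−3·33/86=761/86; d'=(-20−3·-529/172)/(761/86)=-1853/1522
back: M4=-1853/1522
back: M3=-529/172−33/86·-1853/1522=-1985/761
back: M2=45/22−2/11·-1985/761=3835/1522
back: M1=15/8−1/4·3835/1522=1895/1522
M: M0=0, M1=1895/1522, M2=3835/1522, M3=-1985/761, M4=-1853/1522, M5=0
seg 0: a=-2, c=M0/2=0, d=(M1−M0)/(6·2)=1895/18264, b=Δ0−h0·(2M0+M1)/6=-6461/4566
seg 1: a=-4, c=M1/2=1895/3044, d=(M2−M1)/(6·2)=485/4566, b=Δ1−h1·(2M1+M2)/6=-388/2283
seg 2: a=-1, c=M2/2=3835/3044, d=(M3−M2)/(6·1)=-7805/9132, b=Δ2−h2·(2M2+M3)/6=8207/2283
seg 3: a=3, c=M3/2=-1985/1522, d=(M4−M3)/(6·3)=2117/27396, b=Δ3−h3·(2M3+M4)/6=32423/9132
seg 4: a=4, c=M4/2=-1853/3044, d=(M5−M4)/(6·2)=1853/18264, b=Δ4−h4·(2M4+M5)/6=-4996/2283
t_q=9 → seg 4, τ=1; S=4+-4996/2283·τ+-1853/3044·τ²+1853/18264·τ³=7941/6088

  seg 0: a=-2 b=-6461/4566 c=0 d=1895/18264
  seg 1: a=-4 b=-388/2283 c=1895/3044 d=485/4566
  seg 2: a=-1 b=8207/2283 c=3835/3044 d=-7805/9132
  seg 3: a=3 b=32423/9132 c=-1985/1522 d=2117/27396
  seg 4: a=4 b=-4996/2283 c=-1853/3044 d=1853/18264
S(9) = 7941/6088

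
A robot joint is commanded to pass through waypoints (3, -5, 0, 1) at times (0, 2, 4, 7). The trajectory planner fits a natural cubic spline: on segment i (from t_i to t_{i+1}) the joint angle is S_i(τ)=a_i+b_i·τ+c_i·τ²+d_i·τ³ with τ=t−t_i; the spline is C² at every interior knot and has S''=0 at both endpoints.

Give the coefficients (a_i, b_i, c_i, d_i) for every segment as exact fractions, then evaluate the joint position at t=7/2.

  seg 0: a=3 b=-332/57 c=0 d=26/57
  seg 1: a=-5 b=-20/57 c=52/19 d=-299/456
  seg 2: a=0 b=311/114 c=-91/76 d=91/684
S(7/2) = -1923/1216

Δ: Δ0=-4, Δ1=5/2, Δ2=1/3
row 1: diag=8, rhs=39; c'=1/4, d'=39/8
row 2: denom=10−2·1/4=19/2; d'=(-13−2·39/8)/(19/2)=-91/38
back: M2=-91/38
back: M1=39/8−1/4·-91/38=104/19
M: M0=0, M1=104/19, M2=-91/38, M3=0
seg 0: a=3, c=M0/2=0, d=(M1−M0)/(6·2)=26/57, b=Δ0−h0·(2M0+M1)/6=-332/57
seg 1: a=-5, c=M1/2=52/19, d=(M2−M1)/(6·2)=-299/456, b=Δ1−h1·(2M1+M2)/6=-20/57
seg 2: a=0, c=M2/2=-91/76, d=(M3−M2)/(6·3)=91/684, b=Δ2−h2·(2M2+M3)/6=311/114
t_q=7/2 → seg 1, τ=3/2; S=-5+-20/57·τ+52/19·τ²+-299/456·τ³=-1923/1216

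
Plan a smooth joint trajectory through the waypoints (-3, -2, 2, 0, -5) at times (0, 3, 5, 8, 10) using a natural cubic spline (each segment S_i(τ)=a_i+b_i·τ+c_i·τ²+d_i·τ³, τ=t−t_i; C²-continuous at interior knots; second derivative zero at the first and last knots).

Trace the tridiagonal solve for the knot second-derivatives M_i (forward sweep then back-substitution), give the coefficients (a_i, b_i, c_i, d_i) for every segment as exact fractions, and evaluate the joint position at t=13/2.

  seg 0: a=-3 b=-146/435 c=0 d=97/1305
  seg 1: a=-2 b=727/435 c=97/145 d=-439/1740
  seg 2: a=2 b=574/435 c=-49/58 d=53/870
  seg 3: a=0 b=-1831/870 c=-43/145 d=43/870
S(13/2) = 5299/2320

Δ: Δ0=1/3, Δ1=2, Δ2=-2/3, Δ3=-5/2
row 1: diag=10, rhs=10; c'=1/5, d'=1
row 2: denom=10−2·1/5=48/5; d'=(-16−2·1)/(48/5)=-15/8
row 3: denom=10−3·5/16=145/16; d'=(-11−3·-15/8)/(145/16)=-86/145
back: M3=-86/145
back: M2=-15/8−5/16·-86/145=-49/29
back: M1=1−1/5·-49/29=194/145
M: M0=0, M1=194/145, M2=-49/29, M3=-86/145, M4=0
seg 0: a=-3, c=M0/2=0, d=(M1−M0)/(6·3)=97/1305, b=Δ0−h0·(2M0+M1)/6=-146/435
seg 1: a=-2, c=M1/2=97/145, d=(M2−M1)/(6·2)=-439/1740, b=Δ1−h1·(2M1+M2)/6=727/435
seg 2: a=2, c=M2/2=-49/58, d=(M3−M2)/(6·3)=53/870, b=Δ2−h2·(2M2+M3)/6=574/435
seg 3: a=0, c=M3/2=-43/145, d=(M4−M3)/(6·2)=43/870, b=Δ3−h3·(2M3+M4)/6=-1831/870
t_q=13/2 → seg 2, τ=3/2; S=2+574/435·τ+-49/58·τ²+53/870·τ³=5299/2320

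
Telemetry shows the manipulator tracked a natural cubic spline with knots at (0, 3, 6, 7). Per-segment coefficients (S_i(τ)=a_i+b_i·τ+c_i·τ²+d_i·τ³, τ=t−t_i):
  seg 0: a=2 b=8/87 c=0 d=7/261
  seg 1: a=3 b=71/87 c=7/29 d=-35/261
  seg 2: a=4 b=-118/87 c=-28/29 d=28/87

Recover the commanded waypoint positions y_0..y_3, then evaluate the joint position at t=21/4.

y_0=2 y_1=3 y_2=4 y_3=2
S(21/4) = 8409/1856

y_0 = S_0(0) = a_0 = 2
y_1 = S_1(0) = a_1 = 3
y_2 = S_2(0) = a_2 = 4
y_3 = S_2(1) = 2
t_q=21/4 is in segment 1 (τ=9/4); S_1(τ)=8409/1856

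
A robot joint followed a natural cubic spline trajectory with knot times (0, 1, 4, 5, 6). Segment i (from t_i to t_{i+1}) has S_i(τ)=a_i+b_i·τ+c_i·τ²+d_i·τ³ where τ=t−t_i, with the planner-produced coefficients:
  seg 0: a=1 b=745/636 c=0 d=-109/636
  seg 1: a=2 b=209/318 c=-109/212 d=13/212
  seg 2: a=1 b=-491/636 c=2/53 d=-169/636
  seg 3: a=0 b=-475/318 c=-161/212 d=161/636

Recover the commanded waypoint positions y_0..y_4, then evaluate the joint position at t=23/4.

y_0 = S_0(0) = a_0 = 1
y_1 = S_1(0) = a_1 = 2
y_2 = S_2(0) = a_2 = 1
y_3 = S_3(0) = a_3 = 0
y_4 = S_3(1) = -2
t_q=23/4 is in segment 3 (τ=3/4); S_3(τ)=-19547/13568

y_0=1 y_1=2 y_2=1 y_3=0 y_4=-2
S(23/4) = -19547/13568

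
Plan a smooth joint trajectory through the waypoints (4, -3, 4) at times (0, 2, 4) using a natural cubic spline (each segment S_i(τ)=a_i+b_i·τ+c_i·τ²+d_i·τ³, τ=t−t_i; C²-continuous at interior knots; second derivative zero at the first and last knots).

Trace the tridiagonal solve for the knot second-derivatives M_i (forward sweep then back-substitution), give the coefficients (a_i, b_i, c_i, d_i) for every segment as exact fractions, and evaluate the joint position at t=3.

  seg 0: a=4 b=-21/4 c=0 d=7/16
  seg 1: a=-3 b=0 c=21/8 d=-7/16
S(3) = -13/16

Δ: Δ0=-7/2, Δ1=7/2
row 1: diag=8, rhs=42; c'=1/4, d'=21/4
back: M1=21/4
M: M0=0, M1=21/4, M2=0
seg 0: a=4, c=M0/2=0, d=(M1−M0)/(6·2)=7/16, b=Δ0−h0·(2M0+M1)/6=-21/4
seg 1: a=-3, c=M1/2=21/8, d=(M2−M1)/(6·2)=-7/16, b=Δ1−h1·(2M1+M2)/6=0
t_q=3 → seg 1, τ=1; S=-3+0·τ+21/8·τ²+-7/16·τ³=-13/16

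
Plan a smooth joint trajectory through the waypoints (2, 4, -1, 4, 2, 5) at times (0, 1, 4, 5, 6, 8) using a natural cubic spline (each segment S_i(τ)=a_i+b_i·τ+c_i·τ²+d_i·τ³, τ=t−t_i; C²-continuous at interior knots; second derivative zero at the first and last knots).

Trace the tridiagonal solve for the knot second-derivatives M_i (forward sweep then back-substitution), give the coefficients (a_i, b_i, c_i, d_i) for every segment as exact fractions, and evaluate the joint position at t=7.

  seg 0: a=2 b=22099/7302 c=0 d=-7495/7302
  seg 1: a=4 b=-193/3651 c=-7495/2434 d=18557/21906
  seg 2: a=-1 b=31717/7302 c=5531/1217 d=-28393/7302
  seg 3: a=4 b=6455/3651 c=-17331/2434 d=24479/7302
  seg 4: a=2 b=-17639/7302 c=3574/1217 d=-1787/3651
S(7) = 4945/2434

Δ: Δ0=2, Δ1=-5/3, Δ2=5, Δ3=-2, Δ4=3/2
row 1: diag=8, rhs=-22; c'=3/8, d'=-11/4
row 2: denom=8−3·3/8=55/8; d'=(40−3·-11/4)/(55/8)=386/55
row 3: denom=4−1·8/55=212/55; d'=(-42−1·386/55)/(212/55)=-674/53
row 4: denom=6−1·55/212=1217/212; d'=(21−1·-674/53)/(1217/212)=7148/1217
back: M4=7148/1217
back: M3=-674/53−55/212·7148/1217=-17331/1217
back: M2=386/55−8/55·-17331/1217=11062/1217
back: M1=-11/4−3/8·11062/1217=-7495/1217
M: M0=0, M1=-7495/1217, M2=11062/1217, M3=-17331/1217, M4=7148/1217, M5=0
seg 0: a=2, c=M0/2=0, d=(M1−M0)/(6·1)=-7495/7302, b=Δ0−h0·(2M0+M1)/6=22099/7302
seg 1: a=4, c=M1/2=-7495/2434, d=(M2−M1)/(6·3)=18557/21906, b=Δ1−h1·(2M1+M2)/6=-193/3651
seg 2: a=-1, c=M2/2=5531/1217, d=(M3−M2)/(6·1)=-28393/7302, b=Δ2−h2·(2M2+M3)/6=31717/7302
seg 3: a=4, c=M3/2=-17331/2434, d=(M4−M3)/(6·1)=24479/7302, b=Δ3−h3·(2M3+M4)/6=6455/3651
seg 4: a=2, c=M4/2=3574/1217, d=(M5−M4)/(6·2)=-1787/3651, b=Δ4−h4·(2M4+M5)/6=-17639/7302
t_q=7 → seg 4, τ=1; S=2+-17639/7302·τ+3574/1217·τ²+-1787/3651·τ³=4945/2434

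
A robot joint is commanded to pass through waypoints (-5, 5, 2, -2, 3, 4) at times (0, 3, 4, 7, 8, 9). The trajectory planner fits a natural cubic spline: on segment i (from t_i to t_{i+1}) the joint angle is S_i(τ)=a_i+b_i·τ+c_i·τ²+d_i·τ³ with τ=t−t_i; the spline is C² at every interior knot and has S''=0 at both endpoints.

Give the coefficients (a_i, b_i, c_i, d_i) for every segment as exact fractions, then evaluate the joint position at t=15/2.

  seg 0: a=-5 b=9469/1665 c=0 d=-3919/14985
  seg 1: a=5 b=-2288/1665 c=-3919/1665 d=404/555
  seg 2: a=2 b=-1298/333 c=-283/1665 d=5119/14985
  seg 3: a=-2 b=7169/1665 c=1612/555 d=-736/333
  seg 4: a=3 b=5801/1665 c=-2068/555 d=2068/1665
S(15/2) = 223/370

Δ: Δ0=10/3, Δ1=-3, Δ2=-4/3, Δ3=5, Δ4=1
row 1: diag=8, rhs=-38; c'=1/8, d'=-19/4
row 2: denom=8−1·1/8=63/8; d'=(10−1·-19/4)/(63/8)=118/63
row 3: denom=8−3·8/21=48/7; d'=(38−3·118/63)/(48/7)=85/18
row 4: denom=4−1·7/48=185/48; d'=(-24−1·85/18)/(185/48)=-4136/555
back: M4=-4136/555
back: M3=85/18−7/48·-4136/555=3224/555
back: M2=118/63−8/21·3224/555=-566/1665
back: M1=-19/4−1/8·-566/1665=-7838/1665
M: M0=0, M1=-7838/1665, M2=-566/1665, M3=3224/555, M4=-4136/555, M5=0
seg 0: a=-5, c=M0/2=0, d=(M1−M0)/(6·3)=-3919/14985, b=Δ0−h0·(2M0+M1)/6=9469/1665
seg 1: a=5, c=M1/2=-3919/1665, d=(M2−M1)/(6·1)=404/555, b=Δ1−h1·(2M1+M2)/6=-2288/1665
seg 2: a=2, c=M2/2=-283/1665, d=(M3−M2)/(6·3)=5119/14985, b=Δ2−h2·(2M2+M3)/6=-1298/333
seg 3: a=-2, c=M3/2=1612/555, d=(M4−M3)/(6·1)=-736/333, b=Δ3−h3·(2M3+M4)/6=7169/1665
seg 4: a=3, c=M4/2=-2068/555, d=(M5−M4)/(6·1)=2068/1665, b=Δ4−h4·(2M4+M5)/6=5801/1665
t_q=15/2 → seg 3, τ=1/2; S=-2+7169/1665·τ+1612/555·τ²+-736/333·τ³=223/370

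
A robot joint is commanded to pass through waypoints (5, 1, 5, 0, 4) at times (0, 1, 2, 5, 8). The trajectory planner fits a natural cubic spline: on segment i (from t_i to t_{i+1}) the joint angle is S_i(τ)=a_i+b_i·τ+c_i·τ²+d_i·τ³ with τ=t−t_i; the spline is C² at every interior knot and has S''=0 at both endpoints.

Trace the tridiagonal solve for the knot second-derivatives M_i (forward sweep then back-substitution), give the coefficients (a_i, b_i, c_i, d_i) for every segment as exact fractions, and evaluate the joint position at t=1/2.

Δ: Δ0=-4, Δ1=4, Δ2=-5/3, Δ3=4/3
row 1: diag=4, rhs=48; c'=1/4, d'=12
row 2: denom=8−1·1/4=31/4; d'=(-34−1·12)/(31/4)=-184/31
row 3: denom=12−3·12/31=336/31; d'=(18−3·-184/31)/(336/31)=185/56
back: M3=185/56
back: M2=-184/31−12/31·185/56=-101/14
back: M1=12−1/4·-101/14=773/56
M: M0=0, M1=773/56, M2=-101/14, M3=185/56, M4=0
seg 0: a=5, c=M0/2=0, d=(M1−M0)/(6·1)=773/336, b=Δ0−h0·(2M0+M1)/6=-2117/336
seg 1: a=1, c=M1/2=773/112, d=(M2−M1)/(6·1)=-1177/336, b=Δ1−h1·(2M1+M2)/6=101/168
seg 2: a=5, c=M2/2=-101/28, d=(M3−M2)/(6·3)=589/1008, b=Δ2−h2·(2M2+M3)/6=187/48
seg 3: a=0, c=M3/2=185/112, d=(M4−M3)/(6·3)=-185/1008, b=Δ3−h3·(2M3+M4)/6=-331/168
t_q=1/2 → seg 0, τ=1/2; S=5+-2117/336·τ+0·τ²+773/336·τ³=1915/896

  seg 0: a=5 b=-2117/336 c=0 d=773/336
  seg 1: a=1 b=101/168 c=773/112 d=-1177/336
  seg 2: a=5 b=187/48 c=-101/28 d=589/1008
  seg 3: a=0 b=-331/168 c=185/112 d=-185/1008
S(1/2) = 1915/896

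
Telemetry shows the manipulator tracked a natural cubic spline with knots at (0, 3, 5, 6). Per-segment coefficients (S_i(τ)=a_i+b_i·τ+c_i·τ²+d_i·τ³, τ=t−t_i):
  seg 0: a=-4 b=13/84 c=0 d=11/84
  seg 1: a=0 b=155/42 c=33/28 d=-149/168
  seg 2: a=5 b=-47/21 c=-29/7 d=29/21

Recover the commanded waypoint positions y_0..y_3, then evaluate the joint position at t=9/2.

y_0 = S_0(0) = a_0 = -4
y_1 = S_1(0) = a_1 = 0
y_2 = S_2(0) = a_2 = 5
y_3 = S_2(1) = 0
t_q=9/2 is in segment 1 (τ=3/2); S_1(τ)=2327/448

y_0=-4 y_1=0 y_2=5 y_3=0
S(9/2) = 2327/448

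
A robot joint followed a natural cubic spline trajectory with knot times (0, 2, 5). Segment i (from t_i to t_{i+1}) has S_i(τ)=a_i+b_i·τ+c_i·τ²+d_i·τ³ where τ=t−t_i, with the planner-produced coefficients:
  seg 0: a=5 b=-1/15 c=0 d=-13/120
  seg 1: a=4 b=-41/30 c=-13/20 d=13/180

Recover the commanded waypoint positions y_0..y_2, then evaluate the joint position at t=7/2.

y_0 = S_0(0) = a_0 = 5
y_1 = S_1(0) = a_1 = 4
y_2 = S_1(3) = -4
t_q=7/2 is in segment 1 (τ=3/2); S_1(τ)=117/160

y_0=5 y_1=4 y_2=-4
S(7/2) = 117/160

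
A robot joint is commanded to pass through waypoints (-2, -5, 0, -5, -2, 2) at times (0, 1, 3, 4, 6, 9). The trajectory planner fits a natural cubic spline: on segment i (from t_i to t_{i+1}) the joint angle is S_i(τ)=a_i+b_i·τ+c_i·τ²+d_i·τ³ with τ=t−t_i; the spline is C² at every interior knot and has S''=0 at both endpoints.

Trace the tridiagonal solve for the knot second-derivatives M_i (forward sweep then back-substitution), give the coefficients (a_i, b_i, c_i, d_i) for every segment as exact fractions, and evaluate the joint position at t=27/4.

Δ: Δ0=-3, Δ1=5/2, Δ2=-5, Δ3=3/2, Δ4=4/3
row 1: diag=6, rhs=33; c'=1/3, d'=11/2
row 2: denom=6−2·1/3=16/3; d'=(-45−2·11/2)/(16/3)=-21/2
row 3: denom=6−1·3/16=93/16; d'=(39−1·-21/2)/(93/16)=264/31
row 4: denom=10−2·32/93=866/93; d'=(-1−2·264/31)/(866/93)=-1677/866
back: M4=-1677/866
back: M3=264/31−32/93·-1677/866=3976/433
back: M2=-21/2−3/16·3976/433=-5292/433
back: M1=11/2−1/3·-5292/433=8291/866
M: M0=0, M1=8291/866, M2=-5292/433, M3=3976/433, M4=-1677/866, M5=0
seg 0: a=-2, c=M0/2=0, d=(M1−M0)/(6·1)=8291/5196, b=Δ0−h0·(2M0+M1)/6=-23879/5196
seg 1: a=-5, c=M1/2=8291/1732, d=(M2−M1)/(6·2)=-18875/10392, b=Δ1−h1·(2M1+M2)/6=497/2598
seg 2: a=0, c=M2/2=-2646/433, d=(M3−M2)/(6·1)=4634/1299, b=Δ2−h2·(2M2+M3)/6=-3191/1299
seg 3: a=-5, c=M3/2=1988/433, d=(M4−M3)/(6·2)=-9629/10392, b=Δ3−h3·(2M3+M4)/6=-5165/1299
seg 4: a=-2, c=M4/2=-1677/1732, d=(M5−M4)/(6·3)=559/5196, b=Δ4−h4·(2M4+M5)/6=8495/2598
t_q=27/4 → seg 4, τ=3/4; S=-2+8495/2598·τ+-1677/1732·τ²+559/5196·τ³=-5197/110848

  seg 0: a=-2 b=-23879/5196 c=0 d=8291/5196
  seg 1: a=-5 b=497/2598 c=8291/1732 d=-18875/10392
  seg 2: a=0 b=-3191/1299 c=-2646/433 d=4634/1299
  seg 3: a=-5 b=-5165/1299 c=1988/433 d=-9629/10392
  seg 4: a=-2 b=8495/2598 c=-1677/1732 d=559/5196
S(27/4) = -5197/110848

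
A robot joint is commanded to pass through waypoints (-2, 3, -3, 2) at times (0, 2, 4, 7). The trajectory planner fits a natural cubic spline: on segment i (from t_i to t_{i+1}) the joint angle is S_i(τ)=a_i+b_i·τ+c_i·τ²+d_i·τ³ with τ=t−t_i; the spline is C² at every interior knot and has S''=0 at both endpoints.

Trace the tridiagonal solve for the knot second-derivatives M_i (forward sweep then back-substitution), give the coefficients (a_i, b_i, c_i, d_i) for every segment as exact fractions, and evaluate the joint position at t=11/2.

Δ: Δ0=5/2, Δ1=-3, Δ2=5/3
row 1: diag=8, rhs=-33; c'=1/4, d'=-33/8
row 2: denom=10−2·1/4=19/2; d'=(28−2·-33/8)/(19/2)=145/38
back: M2=145/38
back: M1=-33/8−1/4·145/38=-193/38
M: M0=0, M1=-193/38, M2=145/38, M3=0
seg 0: a=-2, c=M0/2=0, d=(M1−M0)/(6·2)=-193/456, b=Δ0−h0·(2M0+M1)/6=239/57
seg 1: a=3, c=M1/2=-193/76, d=(M2−M1)/(6·2)=169/228, b=Δ1−h1·(2M1+M2)/6=-101/114
seg 2: a=-3, c=M2/2=145/76, d=(M3−M2)/(6·3)=-145/684, b=Δ2−h2·(2M2+M3)/6=-245/114
t_q=11/2 → seg 2, τ=3/2; S=-3+-245/114·τ+145/76·τ²+-145/684·τ³=-1609/608

  seg 0: a=-2 b=239/57 c=0 d=-193/456
  seg 1: a=3 b=-101/114 c=-193/76 d=169/228
  seg 2: a=-3 b=-245/114 c=145/76 d=-145/684
S(11/2) = -1609/608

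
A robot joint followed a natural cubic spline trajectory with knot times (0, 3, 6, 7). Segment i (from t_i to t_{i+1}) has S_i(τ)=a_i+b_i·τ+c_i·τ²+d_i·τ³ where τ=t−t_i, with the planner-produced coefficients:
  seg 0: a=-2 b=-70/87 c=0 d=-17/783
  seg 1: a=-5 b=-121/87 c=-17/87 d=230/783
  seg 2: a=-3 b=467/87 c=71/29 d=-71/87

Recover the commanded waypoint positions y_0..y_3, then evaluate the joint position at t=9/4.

y_0 = S_0(0) = a_0 = -2
y_1 = S_1(0) = a_1 = -5
y_2 = S_2(0) = a_2 = -3
y_3 = S_2(1) = 4
t_q=9/4 is in segment 0 (τ=9/4); S_0(τ)=-7531/1856

y_0=-2 y_1=-5 y_2=-3 y_3=4
S(9/4) = -7531/1856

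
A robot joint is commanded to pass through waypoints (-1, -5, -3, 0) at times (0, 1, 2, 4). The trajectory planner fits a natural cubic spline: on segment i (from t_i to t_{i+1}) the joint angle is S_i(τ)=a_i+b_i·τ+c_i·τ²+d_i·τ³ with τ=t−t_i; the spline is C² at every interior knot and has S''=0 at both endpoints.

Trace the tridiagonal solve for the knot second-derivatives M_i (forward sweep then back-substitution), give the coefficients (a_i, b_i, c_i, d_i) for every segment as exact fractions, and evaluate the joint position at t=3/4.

Δ: Δ0=-4, Δ1=2, Δ2=3/2
row 1: diag=4, rhs=36; c'=1/4, d'=9
row 2: denom=6−1·1/4=23/4; d'=(-3−1·9)/(23/4)=-48/23
back: M2=-48/23
back: M1=9−1/4·-48/23=219/23
M: M0=0, M1=219/23, M2=-48/23, M3=0
seg 0: a=-1, c=M0/2=0, d=(M1−M0)/(6·1)=73/46, b=Δ0−h0·(2M0+M1)/6=-257/46
seg 1: a=-5, c=M1/2=219/46, d=(M2−M1)/(6·1)=-89/46, b=Δ1−h1·(2M1+M2)/6=-19/23
seg 2: a=-3, c=M2/2=-24/23, d=(M3−M2)/(6·2)=4/23, b=Δ2−h2·(2M2+M3)/6=133/46
t_q=3/4 → seg 0, τ=3/4; S=-1+-257/46·τ+0·τ²+73/46·τ³=-13309/2944

  seg 0: a=-1 b=-257/46 c=0 d=73/46
  seg 1: a=-5 b=-19/23 c=219/46 d=-89/46
  seg 2: a=-3 b=133/46 c=-24/23 d=4/23
S(3/4) = -13309/2944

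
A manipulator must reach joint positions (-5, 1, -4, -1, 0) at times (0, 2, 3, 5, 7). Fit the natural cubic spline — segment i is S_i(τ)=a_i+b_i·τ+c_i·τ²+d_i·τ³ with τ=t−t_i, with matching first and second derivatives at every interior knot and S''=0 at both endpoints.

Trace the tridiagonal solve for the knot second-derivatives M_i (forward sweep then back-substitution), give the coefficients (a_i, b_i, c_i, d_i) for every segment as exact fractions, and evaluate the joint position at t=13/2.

  seg 0: a=-5 b=395/64 c=0 d=-203/256
  seg 1: a=1 b=-107/32 c=-609/128 d=397/128
  seg 2: a=-4 b=-455/128 c=291/64 d=-517/512
  seg 3: a=-1 b=161/64 c=-387/256 d=129/512
S(13/2) = 911/4096

Δ: Δ0=3, Δ1=-5, Δ2=3/2, Δ3=1/2
row 1: diag=6, rhs=-48; c'=1/6, d'=-8
row 2: denom=6−1·1/6=35/6; d'=(39−1·-8)/(35/6)=282/35
row 3: denom=8−2·12/35=256/35; d'=(-6−2·282/35)/(256/35)=-387/128
back: M3=-387/128
back: M2=282/35−12/35·-387/128=291/32
back: M1=-8−1/6·291/32=-609/64
M: M0=0, M1=-609/64, M2=291/32, M3=-387/128, M4=0
seg 0: a=-5, c=M0/2=0, d=(M1−M0)/(6·2)=-203/256, b=Δ0−h0·(2M0+M1)/6=395/64
seg 1: a=1, c=M1/2=-609/128, d=(M2−M1)/(6·1)=397/128, b=Δ1−h1·(2M1+M2)/6=-107/32
seg 2: a=-4, c=M2/2=291/64, d=(M3−M2)/(6·2)=-517/512, b=Δ2−h2·(2M2+M3)/6=-455/128
seg 3: a=-1, c=M3/2=-387/256, d=(M4−M3)/(6·2)=129/512, b=Δ3−h3·(2M3+M4)/6=161/64
t_q=13/2 → seg 3, τ=3/2; S=-1+161/64·τ+-387/256·τ²+129/512·τ³=911/4096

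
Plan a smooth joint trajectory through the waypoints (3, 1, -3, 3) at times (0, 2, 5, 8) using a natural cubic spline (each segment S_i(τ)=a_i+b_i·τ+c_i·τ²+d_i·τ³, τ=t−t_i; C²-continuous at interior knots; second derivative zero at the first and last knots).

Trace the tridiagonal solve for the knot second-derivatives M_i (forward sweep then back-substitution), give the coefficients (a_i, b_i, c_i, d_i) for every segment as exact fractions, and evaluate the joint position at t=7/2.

  seg 0: a=3 b=-83/111 c=0 d=-7/111
  seg 1: a=1 b=-167/111 c=-14/37 d=145/999
  seg 2: a=-3 b=16/111 c=103/111 d=-103/999
S(7/2) = -479/296

Δ: Δ0=-1, Δ1=-4/3, Δ2=2
row 1: diag=10, rhs=-2; c'=3/10, d'=-1/5
row 2: denom=12−3·3/10=111/10; d'=(20−3·-1/5)/(111/10)=206/111
back: M2=206/111
back: M1=-1/5−3/10·206/111=-28/37
M: M0=0, M1=-28/37, M2=206/111, M3=0
seg 0: a=3, c=M0/2=0, d=(M1−M0)/(6·2)=-7/111, b=Δ0−h0·(2M0+M1)/6=-83/111
seg 1: a=1, c=M1/2=-14/37, d=(M2−M1)/(6·3)=145/999, b=Δ1−h1·(2M1+M2)/6=-167/111
seg 2: a=-3, c=M2/2=103/111, d=(M3−M2)/(6·3)=-103/999, b=Δ2−h2·(2M2+M3)/6=16/111
t_q=7/2 → seg 1, τ=3/2; S=1+-167/111·τ+-14/37·τ²+145/999·τ³=-479/296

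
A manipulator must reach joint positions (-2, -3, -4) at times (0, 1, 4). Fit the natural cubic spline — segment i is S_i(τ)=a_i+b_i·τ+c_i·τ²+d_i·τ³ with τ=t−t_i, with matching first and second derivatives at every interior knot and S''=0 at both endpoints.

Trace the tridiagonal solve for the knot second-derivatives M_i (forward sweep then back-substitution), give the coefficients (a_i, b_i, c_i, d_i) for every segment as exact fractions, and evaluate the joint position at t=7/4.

Δ: Δ0=-1, Δ1=-1/3
row 1: diag=8, rhs=4; c'=3/8, d'=1/2
back: M1=1/2
M: M0=0, M1=1/2, M2=0
seg 0: a=-2, c=M0/2=0, d=(M1−M0)/(6·1)=1/12, b=Δ0−h0·(2M0+M1)/6=-13/12
seg 1: a=-3, c=M1/2=1/4, d=(M2−M1)/(6·3)=-1/36, b=Δ1−h1·(2M1+M2)/6=-5/6
t_q=7/4 → seg 1, τ=3/4; S=-3+-5/6·τ+1/4·τ²+-1/36·τ³=-895/256

  seg 0: a=-2 b=-13/12 c=0 d=1/12
  seg 1: a=-3 b=-5/6 c=1/4 d=-1/36
S(7/4) = -895/256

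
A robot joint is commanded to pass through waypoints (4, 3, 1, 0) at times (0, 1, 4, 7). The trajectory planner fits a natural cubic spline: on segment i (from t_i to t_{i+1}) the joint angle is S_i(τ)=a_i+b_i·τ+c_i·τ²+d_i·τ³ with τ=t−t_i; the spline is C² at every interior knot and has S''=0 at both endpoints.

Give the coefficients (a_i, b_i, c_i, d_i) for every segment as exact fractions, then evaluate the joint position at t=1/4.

  seg 0: a=4 b=-30/29 c=0 d=1/29
  seg 1: a=3 b=-27/29 c=3/29 d=-4/783
  seg 2: a=1 b=-13/29 c=5/87 d=-5/783
S(1/4) = 6945/1856

Δ: Δ0=-1, Δ1=-2/3, Δ2=-1/3
row 1: diag=8, rhs=2; c'=3/8, d'=1/4
row 2: denom=12−3·3/8=87/8; d'=(2−3·1/4)/(87/8)=10/87
back: M2=10/87
back: M1=1/4−3/8·10/87=6/29
M: M0=0, M1=6/29, M2=10/87, M3=0
seg 0: a=4, c=M0/2=0, d=(M1−M0)/(6·1)=1/29, b=Δ0−h0·(2M0+M1)/6=-30/29
seg 1: a=3, c=M1/2=3/29, d=(M2−M1)/(6·3)=-4/783, b=Δ1−h1·(2M1+M2)/6=-27/29
seg 2: a=1, c=M2/2=5/87, d=(M3−M2)/(6·3)=-5/783, b=Δ2−h2·(2M2+M3)/6=-13/29
t_q=1/4 → seg 0, τ=1/4; S=4+-30/29·τ+0·τ²+1/29·τ³=6945/1856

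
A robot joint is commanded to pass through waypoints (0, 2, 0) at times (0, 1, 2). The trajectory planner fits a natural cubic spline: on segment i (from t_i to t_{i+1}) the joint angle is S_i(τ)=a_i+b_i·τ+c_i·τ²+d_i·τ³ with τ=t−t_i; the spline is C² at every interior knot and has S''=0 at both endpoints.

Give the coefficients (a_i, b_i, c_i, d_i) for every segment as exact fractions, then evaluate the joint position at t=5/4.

  seg 0: a=0 b=3 c=0 d=-1
  seg 1: a=2 b=0 c=-3 d=1
S(5/4) = 117/64

Δ: Δ0=2, Δ1=-2
row 1: diag=4, rhs=-24; c'=1/4, d'=-6
back: M1=-6
M: M0=0, M1=-6, M2=0
seg 0: a=0, c=M0/2=0, d=(M1−M0)/(6·1)=-1, b=Δ0−h0·(2M0+M1)/6=3
seg 1: a=2, c=M1/2=-3, d=(M2−M1)/(6·1)=1, b=Δ1−h1·(2M1+M2)/6=0
t_q=5/4 → seg 1, τ=1/4; S=2+0·τ+-3·τ²+1·τ³=117/64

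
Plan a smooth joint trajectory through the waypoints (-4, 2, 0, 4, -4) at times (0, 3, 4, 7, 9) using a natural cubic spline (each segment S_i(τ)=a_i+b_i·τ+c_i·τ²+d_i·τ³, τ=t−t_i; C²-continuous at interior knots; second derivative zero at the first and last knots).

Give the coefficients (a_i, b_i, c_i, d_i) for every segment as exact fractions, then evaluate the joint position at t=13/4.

Δ: Δ0=2, Δ1=-2, Δ2=4/3, Δ3=-4
row 1: diag=8, rhs=-24; c'=1/8, d'=-3
row 2: denom=8−1·1/8=63/8; d'=(20−1·-3)/(63/8)=184/63
row 3: denom=10−3·8/21=62/7; d'=(-32−3·184/63)/(62/7)=-428/93
back: M3=-428/93
back: M2=184/63−8/21·-428/93=1304/279
back: M1=-3−1/8·1304/279=-1000/279
M: M0=0, M1=-1000/279, M2=1304/279, M3=-428/93, M4=0
seg 0: a=-4, c=M0/2=0, d=(M1−M0)/(6·3)=-500/2511, b=Δ0−h0·(2M0+M1)/6=1058/279
seg 1: a=2, c=M1/2=-500/279, d=(M2−M1)/(6·1)=128/93, b=Δ1−h1·(2M1+M2)/6=-442/279
seg 2: a=0, c=M2/2=652/279, d=(M3−M2)/(6·3)=-1294/2511, b=Δ2−h2·(2M2+M3)/6=-290/279
seg 3: a=4, c=M3/2=-214/93, d=(M4−M3)/(6·2)=107/279, b=Δ3−h3·(2M3+M4)/6=-260/279
t_q=13/4 → seg 1, τ=1/4; S=2+-442/279·τ+-500/279·τ²+128/93·τ³=563/372

  seg 0: a=-4 b=1058/279 c=0 d=-500/2511
  seg 1: a=2 b=-442/279 c=-500/279 d=128/93
  seg 2: a=0 b=-290/279 c=652/279 d=-1294/2511
  seg 3: a=4 b=-260/279 c=-214/93 d=107/279
S(13/4) = 563/372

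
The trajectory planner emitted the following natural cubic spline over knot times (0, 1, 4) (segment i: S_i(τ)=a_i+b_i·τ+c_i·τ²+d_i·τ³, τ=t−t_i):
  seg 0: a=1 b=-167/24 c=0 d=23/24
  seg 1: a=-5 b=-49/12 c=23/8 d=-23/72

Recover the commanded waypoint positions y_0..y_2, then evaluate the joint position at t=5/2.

y_0 = S_0(0) = a_0 = 1
y_1 = S_1(0) = a_1 = -5
y_2 = S_1(3) = 0
t_q=5/2 is in segment 1 (τ=3/2); S_1(τ)=-367/64

y_0=1 y_1=-5 y_2=0
S(5/2) = -367/64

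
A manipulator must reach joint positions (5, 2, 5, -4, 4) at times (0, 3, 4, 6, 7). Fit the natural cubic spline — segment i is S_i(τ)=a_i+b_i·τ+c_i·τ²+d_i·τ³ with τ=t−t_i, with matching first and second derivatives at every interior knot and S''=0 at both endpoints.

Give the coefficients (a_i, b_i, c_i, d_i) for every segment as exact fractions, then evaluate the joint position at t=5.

Δ: Δ0=-1, Δ1=3, Δ2=-9/2, Δ3=8
row 1: diag=8, rhs=24; c'=1/8, d'=3
row 2: denom=6−1·1/8=47/8; d'=(-45−1·3)/(47/8)=-384/47
row 3: denom=6−2·16/47=250/47; d'=(75−2·-384/47)/(250/47)=4293/250
back: M3=4293/250
back: M2=-384/47−16/47·4293/250=-1752/125
back: M1=3−1/8·-1752/125=594/125
M: M0=0, M1=594/125, M2=-1752/125, M3=4293/250, M4=0
seg 0: a=5, c=M0/2=0, d=(M1−M0)/(6·3)=33/125, b=Δ0−h0·(2M0+M1)/6=-422/125
seg 1: a=2, c=M1/2=297/125, d=(M2−M1)/(6·1)=-391/125, b=Δ1−h1·(2M1+M2)/6=469/125
seg 2: a=5, c=M2/2=-876/125, d=(M3−M2)/(6·2)=2599/1000, b=Δ2−h2·(2M2+M3)/6=-22/25
seg 3: a=-4, c=M3/2=4293/500, d=(M4−M3)/(6·1)=-1431/500, b=Δ3−h3·(2M3+M4)/6=569/250
t_q=5 → seg 2, τ=1; S=5+-22/25·τ+-876/125·τ²+2599/1000·τ³=-289/1000

  seg 0: a=5 b=-422/125 c=0 d=33/125
  seg 1: a=2 b=469/125 c=297/125 d=-391/125
  seg 2: a=5 b=-22/25 c=-876/125 d=2599/1000
  seg 3: a=-4 b=569/250 c=4293/500 d=-1431/500
S(5) = -289/1000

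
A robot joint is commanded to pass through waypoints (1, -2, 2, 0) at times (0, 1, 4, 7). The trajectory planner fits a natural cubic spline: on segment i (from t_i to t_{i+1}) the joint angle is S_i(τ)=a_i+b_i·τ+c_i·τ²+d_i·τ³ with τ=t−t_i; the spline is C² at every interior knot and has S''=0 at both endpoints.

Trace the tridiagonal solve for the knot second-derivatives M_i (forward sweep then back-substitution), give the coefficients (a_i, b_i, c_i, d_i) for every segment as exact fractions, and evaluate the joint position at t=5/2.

Δ: Δ0=-3, Δ1=4/3, Δ2=-2/3
row 1: diag=8, rhs=26; c'=3/8, d'=13/4
row 2: denom=12−3·3/8=87/8; d'=(-12−3·13/4)/(87/8)=-2
back: M2=-2
back: M1=13/4−3/8·-2=4
M: M0=0, M1=4, M2=-2, M3=0
seg 0: a=1, c=M0/2=0, d=(M1−M0)/(6·1)=2/3, b=Δ0−h0·(2M0+M1)/6=-11/3
seg 1: a=-2, c=M1/2=2, d=(M2−M1)/(6·3)=-1/3, b=Δ1−h1·(2M1+M2)/6=-5/3
seg 2: a=2, c=M2/2=-1, d=(M3−M2)/(6·3)=1/9, b=Δ2−h2·(2M2+M3)/6=4/3
t_q=5/2 → seg 1, τ=3/2; S=-2+-5/3·τ+2·τ²+-1/3·τ³=-9/8

  seg 0: a=1 b=-11/3 c=0 d=2/3
  seg 1: a=-2 b=-5/3 c=2 d=-1/3
  seg 2: a=2 b=4/3 c=-1 d=1/9
S(5/2) = -9/8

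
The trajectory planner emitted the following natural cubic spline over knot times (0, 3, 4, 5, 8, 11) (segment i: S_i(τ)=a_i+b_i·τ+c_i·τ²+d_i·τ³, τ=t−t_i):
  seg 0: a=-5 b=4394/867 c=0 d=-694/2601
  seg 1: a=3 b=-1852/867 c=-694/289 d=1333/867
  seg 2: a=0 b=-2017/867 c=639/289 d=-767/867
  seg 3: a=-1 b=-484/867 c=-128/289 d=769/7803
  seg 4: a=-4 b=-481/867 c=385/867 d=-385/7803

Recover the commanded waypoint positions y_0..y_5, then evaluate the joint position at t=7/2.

y_0 = S_0(0) = a_0 = -5
y_1 = S_1(0) = a_1 = 3
y_2 = S_2(0) = a_2 = 0
y_3 = S_3(0) = a_3 = -1
y_4 = S_4(0) = a_4 = -4
y_5 = S_4(3) = -3
t_q=7/2 is in segment 1 (τ=1/2); S_1(τ)=3523/2312

y_0=-5 y_1=3 y_2=0 y_3=-1 y_4=-4 y_5=-3
S(7/2) = 3523/2312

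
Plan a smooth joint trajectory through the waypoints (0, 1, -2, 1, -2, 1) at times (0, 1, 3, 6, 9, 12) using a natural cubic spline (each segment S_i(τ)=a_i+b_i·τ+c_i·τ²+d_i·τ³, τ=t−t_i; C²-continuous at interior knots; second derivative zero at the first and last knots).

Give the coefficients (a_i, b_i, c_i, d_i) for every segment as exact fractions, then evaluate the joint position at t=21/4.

  seg 0: a=0 b=151/96 c=0 d=-55/96
  seg 1: a=1 b=-7/48 c=-55/32 d=25/48
  seg 2: a=-2 b=-37/48 c=45/32 d=-235/864
  seg 3: a=1 b=31/96 c=-25/24 d=173/864
  seg 4: a=-2 b=-25/48 c=73/96 d=-73/864
S(21/4) = 587/2048

Δ: Δ0=1, Δ1=-3/2, Δ2=1, Δ3=-1, Δ4=1
row 1: diag=6, rhs=-15; c'=1/3, d'=-5/2
row 2: denom=10−2·1/3=28/3; d'=(15−2·-5/2)/(28/3)=15/7
row 3: denom=12−3·9/28=309/28; d'=(-12−3·15/7)/(309/28)=-172/103
row 4: denom=12−3·28/103=1152/103; d'=(12−3·-172/103)/(1152/103)=73/48
back: M4=73/48
back: M3=-172/103−28/103·73/48=-25/12
back: M2=15/7−9/28·-25/12=45/16
back: M1=-5/2−1/3·45/16=-55/16
M: M0=0, M1=-55/16, M2=45/16, M3=-25/12, M4=73/48, M5=0
seg 0: a=0, c=M0/2=0, d=(M1−M0)/(6·1)=-55/96, b=Δ0−h0·(2M0+M1)/6=151/96
seg 1: a=1, c=M1/2=-55/32, d=(M2−M1)/(6·2)=25/48, b=Δ1−h1·(2M1+M2)/6=-7/48
seg 2: a=-2, c=M2/2=45/32, d=(M3−M2)/(6·3)=-235/864, b=Δ2−h2·(2M2+M3)/6=-37/48
seg 3: a=1, c=M3/2=-25/24, d=(M4−M3)/(6·3)=173/864, b=Δ3−h3·(2M3+M4)/6=31/96
seg 4: a=-2, c=M4/2=73/96, d=(M5−M4)/(6·3)=-73/864, b=Δ4−h4·(2M4+M5)/6=-25/48
t_q=21/4 → seg 2, τ=9/4; S=-2+-37/48·τ+45/32·τ²+-235/864·τ³=587/2048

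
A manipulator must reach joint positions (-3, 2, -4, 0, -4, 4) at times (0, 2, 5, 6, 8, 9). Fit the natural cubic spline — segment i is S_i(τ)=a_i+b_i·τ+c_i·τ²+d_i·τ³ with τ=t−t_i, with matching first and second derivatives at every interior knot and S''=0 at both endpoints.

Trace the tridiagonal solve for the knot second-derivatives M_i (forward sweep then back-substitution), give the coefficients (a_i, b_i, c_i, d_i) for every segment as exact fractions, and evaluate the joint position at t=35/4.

Δ: Δ0=5/2, Δ1=-2, Δ2=4, Δ3=-2, Δ4=8
row 1: diag=10, rhs=-27; c'=3/10, d'=-27/10
row 2: denom=8−3·3/10=71/10; d'=(36−3·-27/10)/(71/10)=441/71
row 3: denom=6−1·10/71=416/71; d'=(-36−1·441/71)/(416/71)=-2997/416
row 4: denom=6−2·71/208=553/104; d'=(60−2·-2997/416)/(553/104)=2211/158
back: M4=2211/158
back: M3=-2997/416−71/208·2211/158=-1893/158
back: M2=441/71−10/71·-1893/158=624/79
back: M1=-27/10−3/10·624/79=-801/158
M: M0=0, M1=-801/158, M2=624/79, M3=-1893/158, M4=2211/158, M5=0
seg 0: a=-3, c=M0/2=0, d=(M1−M0)/(6·2)=-267/632, b=Δ0−h0·(2M0+M1)/6=331/79
seg 1: a=2, c=M1/2=-801/316, d=(M2−M1)/(6·3)=683/948, b=Δ1−h1·(2M1+M2)/6=-139/158
seg 2: a=-4, c=M2/2=312/79, d=(M3−M2)/(6·1)=-1047/316, b=Δ2−h2·(2M2+M3)/6=1063/316
seg 3: a=0, c=M3/2=-1893/316, d=(M4−M3)/(6·2)=171/79, b=Δ3−h3·(2M3+M4)/6=209/158
seg 4: a=-4, c=M4/2=2211/316, d=(M5−M4)/(6·1)=-737/316, b=Δ4−h4·(2M4+M5)/6=527/158
t_q=35/4 → seg 4, τ=3/4; S=-4+527/158·τ+2211/316·τ²+-737/316·τ³=29393/20224

  seg 0: a=-3 b=331/79 c=0 d=-267/632
  seg 1: a=2 b=-139/158 c=-801/316 d=683/948
  seg 2: a=-4 b=1063/316 c=312/79 d=-1047/316
  seg 3: a=0 b=209/158 c=-1893/316 d=171/79
  seg 4: a=-4 b=527/158 c=2211/316 d=-737/316
S(35/4) = 29393/20224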